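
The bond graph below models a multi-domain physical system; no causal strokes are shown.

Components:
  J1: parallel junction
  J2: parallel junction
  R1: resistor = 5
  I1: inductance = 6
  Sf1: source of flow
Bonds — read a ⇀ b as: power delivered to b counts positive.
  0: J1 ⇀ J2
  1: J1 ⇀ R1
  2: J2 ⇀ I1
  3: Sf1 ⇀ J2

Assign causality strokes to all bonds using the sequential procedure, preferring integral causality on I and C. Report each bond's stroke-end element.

β3 stroke at Sf1  (Sf1: flow source, stroke at near end)
β2 stroke at I1  (I1 integral (f out))
β0 stroke at J2  (only one effort-in slot at J2)
β1 stroke at J1  (J1: last free bond brings effort in)

#0 →J2
#1 →J1
#2 →I1
#3 →Sf1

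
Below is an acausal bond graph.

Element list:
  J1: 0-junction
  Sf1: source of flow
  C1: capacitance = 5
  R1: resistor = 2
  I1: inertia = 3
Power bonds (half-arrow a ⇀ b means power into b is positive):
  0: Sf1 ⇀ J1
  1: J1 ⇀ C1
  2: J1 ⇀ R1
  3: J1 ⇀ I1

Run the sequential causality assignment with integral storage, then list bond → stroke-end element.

#0 stroke→Sf1  (source Sf1 imposes f)
#1 stroke→J1  (C1: C, integral causality)
#2 stroke→R1  (0-jn J1 has e-setter on 1)
#3 stroke→I1  (J1 effort already set via bond 1)

#0 |Sf1
#1 |J1
#2 |R1
#3 |I1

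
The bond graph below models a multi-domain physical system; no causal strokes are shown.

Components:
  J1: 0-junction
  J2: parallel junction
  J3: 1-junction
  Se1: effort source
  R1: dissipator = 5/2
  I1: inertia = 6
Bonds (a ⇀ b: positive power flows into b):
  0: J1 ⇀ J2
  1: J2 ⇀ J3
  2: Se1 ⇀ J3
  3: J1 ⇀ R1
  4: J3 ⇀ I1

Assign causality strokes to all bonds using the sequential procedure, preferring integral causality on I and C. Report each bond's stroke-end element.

b2 |J3  (Se1: effort source, stroke at far end)
b4 |I1  (prefer integral on I1)
b1 |J3  (J3 flow already set via bond 4)
b0 |J2  (only one effort-in slot at J2)
b3 |J1  (only one effort-in slot at J1)

bond 0 |J2
bond 1 |J3
bond 2 |J3
bond 3 |J1
bond 4 |I1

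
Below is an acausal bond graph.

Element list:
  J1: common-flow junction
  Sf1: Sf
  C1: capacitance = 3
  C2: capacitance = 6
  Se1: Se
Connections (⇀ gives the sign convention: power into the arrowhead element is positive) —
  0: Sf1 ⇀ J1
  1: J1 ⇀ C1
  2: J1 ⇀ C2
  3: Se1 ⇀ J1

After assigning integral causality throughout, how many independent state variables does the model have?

2  (C1, C2 all integral)

β0 stroke→Sf1  (source Sf1 imposes f)
β3 stroke→J1  (Se1: effort source, stroke at far end)
β1 stroke→J1  (1-jn J1 has f-setter on 0)
β2 stroke→J1  (J1: bond 0 brought flow, rest push out)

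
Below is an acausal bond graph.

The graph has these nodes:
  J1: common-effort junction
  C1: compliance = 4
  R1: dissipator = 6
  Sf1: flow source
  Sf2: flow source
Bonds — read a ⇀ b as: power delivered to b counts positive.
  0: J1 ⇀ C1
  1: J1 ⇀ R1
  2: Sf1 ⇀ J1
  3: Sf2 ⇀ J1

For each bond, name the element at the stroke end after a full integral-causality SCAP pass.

bond 0 stroke→J1
bond 1 stroke→R1
bond 2 stroke→Sf1
bond 3 stroke→Sf2

#2 stroke→Sf1  (Sf1: flow source, stroke at near end)
#3 stroke→Sf2  (Sf2 fixes flow; stroke at Sf2)
#0 stroke→J1  (C1 outputs effort q/C1)
#1 stroke→R1  (J1: bond 0 brought effort, rest push out)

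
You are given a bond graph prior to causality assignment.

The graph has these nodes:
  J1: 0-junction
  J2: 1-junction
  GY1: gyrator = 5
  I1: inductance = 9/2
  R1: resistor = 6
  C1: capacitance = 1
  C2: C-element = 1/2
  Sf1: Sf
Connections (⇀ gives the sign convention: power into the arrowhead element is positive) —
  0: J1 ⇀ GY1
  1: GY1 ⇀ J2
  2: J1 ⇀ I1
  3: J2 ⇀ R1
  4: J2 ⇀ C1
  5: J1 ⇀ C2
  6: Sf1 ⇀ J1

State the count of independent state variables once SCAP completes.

3  (C1, C2, I1 all integral)

#6 stroke at Sf1  (Sf1: flow source, stroke at near end)
#2 stroke at I1  (I1 outputs flow p/I1)
#4 stroke at J2  (C1 integral (e out))
#5 stroke at J1  (C2 outputs effort q/C2)
#0 stroke at GY1  (0-jn J1 has e-setter on 5)
#1 stroke at GY1  (GY1 both-in/both-out from 0)
#3 stroke at J2  (1-jn J2 has f-setter on 1)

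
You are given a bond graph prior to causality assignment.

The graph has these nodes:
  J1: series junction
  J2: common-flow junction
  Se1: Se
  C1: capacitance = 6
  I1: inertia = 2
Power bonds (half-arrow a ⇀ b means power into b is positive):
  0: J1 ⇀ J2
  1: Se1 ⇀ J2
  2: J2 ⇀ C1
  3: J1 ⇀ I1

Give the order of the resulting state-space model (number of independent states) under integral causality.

2  (C1, I1 all integral)

β1 stroke→J2  (Se1 fixes effort; stroke away)
β2 stroke→J2  (prefer integral on C1)
β0 stroke→J1  (J2: last free bond brings flow in)
β3 stroke→I1  (only one flow-in slot at J1)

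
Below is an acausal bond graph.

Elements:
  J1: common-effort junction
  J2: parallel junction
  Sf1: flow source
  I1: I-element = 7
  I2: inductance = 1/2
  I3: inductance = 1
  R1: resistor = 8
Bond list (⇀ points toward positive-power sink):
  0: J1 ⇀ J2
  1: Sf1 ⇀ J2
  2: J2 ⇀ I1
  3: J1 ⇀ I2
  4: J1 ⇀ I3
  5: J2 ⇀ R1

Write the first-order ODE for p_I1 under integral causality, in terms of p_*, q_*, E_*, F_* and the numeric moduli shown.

dp_I1/dt = 8*F_Sf1 - 8*p_I1/7 - 16*p_I2 - 8*p_I3

β1 |Sf1  (Sf1 fixes flow; stroke at Sf1)
β2 |I1  (I1: I, integral causality)
β3 |I2  (I2 integral (f out))
β4 |I3  (I3: I, integral causality)
β0 |J1  (J1 needs exactly one e-in)
β5 |J2  (J2: last free bond brings effort in)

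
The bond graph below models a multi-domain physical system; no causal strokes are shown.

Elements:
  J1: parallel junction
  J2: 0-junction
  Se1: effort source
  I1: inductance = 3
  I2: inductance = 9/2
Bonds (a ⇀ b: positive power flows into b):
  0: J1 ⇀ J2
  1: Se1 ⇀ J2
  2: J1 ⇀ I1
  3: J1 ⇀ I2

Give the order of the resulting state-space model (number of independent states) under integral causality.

#1 →J2  (Se1 fixes effort; stroke away)
#0 →J1  (0-jn J2 has e-setter on 1)
#2 →I1  (J1: bond 0 brought effort, rest push out)
#3 →I2  (0-jn J1 has e-setter on 0)

2  (I1, I2 all integral)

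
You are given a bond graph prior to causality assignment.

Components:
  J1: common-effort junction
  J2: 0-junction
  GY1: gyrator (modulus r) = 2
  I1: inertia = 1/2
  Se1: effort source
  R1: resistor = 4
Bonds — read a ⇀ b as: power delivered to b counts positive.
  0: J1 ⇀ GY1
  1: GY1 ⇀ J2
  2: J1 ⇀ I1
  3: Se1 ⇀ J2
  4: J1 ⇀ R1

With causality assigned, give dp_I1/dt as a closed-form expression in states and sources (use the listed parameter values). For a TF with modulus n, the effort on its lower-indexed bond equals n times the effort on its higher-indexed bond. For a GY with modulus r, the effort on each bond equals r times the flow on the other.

dp_I1/dt = -2*E_Se1 - 8*p_I1

b3 stroke at J2  (Se1: effort source, stroke at far end)
b1 stroke at GY1  (common-e at J2 fixed by 3)
b0 stroke at GY1  (GY1 both-in/both-out from 1)
b2 stroke at I1  (I1 outputs flow p/I1)
b4 stroke at J1  (J1: last free bond brings effort in)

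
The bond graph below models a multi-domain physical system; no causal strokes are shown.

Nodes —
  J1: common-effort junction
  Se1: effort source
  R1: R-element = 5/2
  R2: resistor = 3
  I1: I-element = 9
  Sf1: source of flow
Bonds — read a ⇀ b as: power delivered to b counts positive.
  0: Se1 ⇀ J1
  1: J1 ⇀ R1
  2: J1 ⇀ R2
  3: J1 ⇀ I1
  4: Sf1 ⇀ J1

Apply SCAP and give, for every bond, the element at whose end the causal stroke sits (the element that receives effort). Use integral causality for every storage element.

#0 |J1  (Se1 fixes effort; stroke away)
#4 |Sf1  (Sf1 fixes flow; stroke at Sf1)
#1 |R1  (common-e at J1 fixed by 0)
#2 |R2  (J1: bond 0 brought effort, rest push out)
#3 |I1  (J1 effort already set via bond 0)

β0 stroke at J1
β1 stroke at R1
β2 stroke at R2
β3 stroke at I1
β4 stroke at Sf1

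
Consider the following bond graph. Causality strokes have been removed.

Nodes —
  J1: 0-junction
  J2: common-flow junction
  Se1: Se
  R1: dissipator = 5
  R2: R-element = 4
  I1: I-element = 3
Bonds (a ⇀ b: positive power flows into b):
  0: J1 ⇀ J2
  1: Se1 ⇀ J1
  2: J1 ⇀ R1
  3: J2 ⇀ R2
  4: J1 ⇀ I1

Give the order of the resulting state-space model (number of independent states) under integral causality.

1  (I1 all integral)

#1 stroke→J1  (Se1 (Se) sets effort on bond)
#0 stroke→J2  (J1 effort already set via bond 1)
#2 stroke→R1  (0-jn J1 has e-setter on 1)
#4 stroke→I1  (J1: bond 1 brought effort, rest push out)
#3 stroke→R2  (J2 needs exactly one f-in)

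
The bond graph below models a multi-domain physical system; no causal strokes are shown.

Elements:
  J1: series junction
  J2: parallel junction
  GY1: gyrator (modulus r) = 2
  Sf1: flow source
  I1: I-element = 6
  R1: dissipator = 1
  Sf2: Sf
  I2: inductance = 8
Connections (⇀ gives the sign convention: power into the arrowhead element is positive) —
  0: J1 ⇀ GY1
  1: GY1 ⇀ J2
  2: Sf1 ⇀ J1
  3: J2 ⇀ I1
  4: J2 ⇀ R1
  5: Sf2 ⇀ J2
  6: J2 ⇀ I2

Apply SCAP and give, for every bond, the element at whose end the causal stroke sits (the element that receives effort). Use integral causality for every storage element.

β0 stroke at J1
β1 stroke at J2
β2 stroke at Sf1
β3 stroke at I1
β4 stroke at R1
β5 stroke at Sf2
β6 stroke at I2

β2 stroke→Sf1  (Sf1: flow source, stroke at near end)
β5 stroke→Sf2  (Sf2 (Sf) sets flow on bond)
β0 stroke→J1  (common-f at J1 fixed by 2)
β1 stroke→J2  (GY GY1: same side as bond 0)
β3 stroke→I1  (common-e at J2 fixed by 1)
β4 stroke→R1  (0-jn J2 has e-setter on 1)
β6 stroke→I2  (common-e at J2 fixed by 1)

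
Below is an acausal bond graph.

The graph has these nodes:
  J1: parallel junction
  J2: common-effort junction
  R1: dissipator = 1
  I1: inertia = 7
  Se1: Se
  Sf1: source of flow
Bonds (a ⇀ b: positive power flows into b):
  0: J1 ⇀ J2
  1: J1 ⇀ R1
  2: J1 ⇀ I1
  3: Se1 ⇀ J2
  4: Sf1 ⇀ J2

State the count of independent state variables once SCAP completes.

#3 →J2  (source Se1 imposes e)
#4 →Sf1  (source Sf1 imposes f)
#0 →J1  (J2 effort already set via bond 3)
#1 →R1  (J1 effort already set via bond 0)
#2 →I1  (J1: bond 0 brought effort, rest push out)

1  (I1 all integral)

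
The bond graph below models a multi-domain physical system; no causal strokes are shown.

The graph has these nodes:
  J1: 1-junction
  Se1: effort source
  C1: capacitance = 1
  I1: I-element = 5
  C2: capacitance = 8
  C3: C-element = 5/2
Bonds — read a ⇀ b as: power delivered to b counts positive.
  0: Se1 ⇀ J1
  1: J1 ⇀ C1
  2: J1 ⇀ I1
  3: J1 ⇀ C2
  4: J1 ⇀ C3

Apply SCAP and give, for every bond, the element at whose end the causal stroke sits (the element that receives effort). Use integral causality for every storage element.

#0 →J1  (Se1 (Se) sets effort on bond)
#1 →J1  (C1: C, integral causality)
#2 →I1  (I1 outputs flow p/I1)
#3 →J1  (1-jn J1 has f-setter on 2)
#4 →J1  (J1 flow already set via bond 2)

#0 stroke at J1
#1 stroke at J1
#2 stroke at I1
#3 stroke at J1
#4 stroke at J1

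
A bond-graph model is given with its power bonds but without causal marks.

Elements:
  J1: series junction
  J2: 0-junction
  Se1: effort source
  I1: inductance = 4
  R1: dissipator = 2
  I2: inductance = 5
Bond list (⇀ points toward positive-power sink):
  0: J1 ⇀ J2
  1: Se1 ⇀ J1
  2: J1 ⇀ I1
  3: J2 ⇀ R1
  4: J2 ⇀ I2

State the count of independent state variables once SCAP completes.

β1 stroke→J1  (source Se1 imposes e)
β2 stroke→I1  (I1: I, integral causality)
β0 stroke→J1  (J1: bond 2 brought flow, rest push out)
β4 stroke→I2  (I2: I, integral causality)
β3 stroke→J2  (only one effort-in slot at J2)

2  (I1, I2 all integral)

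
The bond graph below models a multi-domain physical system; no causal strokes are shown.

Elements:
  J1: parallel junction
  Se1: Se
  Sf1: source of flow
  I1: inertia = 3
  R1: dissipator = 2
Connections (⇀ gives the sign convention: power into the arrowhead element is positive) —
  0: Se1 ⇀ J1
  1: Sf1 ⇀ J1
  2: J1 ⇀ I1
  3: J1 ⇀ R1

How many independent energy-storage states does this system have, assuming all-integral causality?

β0 →J1  (source Se1 imposes e)
β1 →Sf1  (Sf1 fixes flow; stroke at Sf1)
β2 →I1  (0-jn J1 has e-setter on 0)
β3 →R1  (J1: bond 0 brought effort, rest push out)

1  (I1 all integral)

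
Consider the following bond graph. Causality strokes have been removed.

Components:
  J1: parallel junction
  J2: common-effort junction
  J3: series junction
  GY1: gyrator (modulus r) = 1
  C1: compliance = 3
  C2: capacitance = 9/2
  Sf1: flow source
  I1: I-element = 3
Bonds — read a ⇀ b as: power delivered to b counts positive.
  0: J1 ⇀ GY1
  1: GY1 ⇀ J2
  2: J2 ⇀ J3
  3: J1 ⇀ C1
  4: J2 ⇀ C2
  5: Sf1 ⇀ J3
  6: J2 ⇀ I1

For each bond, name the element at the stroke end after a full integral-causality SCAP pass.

bond 5 |Sf1  (source Sf1 imposes f)
bond 2 |J3  (J3: bond 5 brought flow, rest push out)
bond 3 |J1  (prefer integral on C1)
bond 0 |GY1  (common-e at J1 fixed by 3)
bond 1 |GY1  (GY1 both-in/both-out from 0)
bond 4 |J2  (C2 integral (e out))
bond 6 |I1  (J2: bond 4 brought effort, rest push out)

β0 |GY1
β1 |GY1
β2 |J3
β3 |J1
β4 |J2
β5 |Sf1
β6 |I1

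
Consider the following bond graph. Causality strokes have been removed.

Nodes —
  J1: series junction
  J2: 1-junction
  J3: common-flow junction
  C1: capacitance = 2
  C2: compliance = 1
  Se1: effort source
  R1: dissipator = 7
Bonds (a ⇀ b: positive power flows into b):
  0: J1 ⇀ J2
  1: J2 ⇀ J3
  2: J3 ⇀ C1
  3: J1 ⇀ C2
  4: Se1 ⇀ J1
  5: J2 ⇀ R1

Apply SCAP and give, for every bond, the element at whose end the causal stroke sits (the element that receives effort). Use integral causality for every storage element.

b4 stroke at J1  (Se1 (Se) sets effort on bond)
b2 stroke at J3  (C1: C, integral causality)
b1 stroke at J2  (J3 needs exactly one f-in)
b3 stroke at J1  (C2: C, integral causality)
b0 stroke at J2  (J1: last free bond brings flow in)
b5 stroke at R1  (only one flow-in slot at J2)

b0 stroke→J2
b1 stroke→J2
b2 stroke→J3
b3 stroke→J1
b4 stroke→J1
b5 stroke→R1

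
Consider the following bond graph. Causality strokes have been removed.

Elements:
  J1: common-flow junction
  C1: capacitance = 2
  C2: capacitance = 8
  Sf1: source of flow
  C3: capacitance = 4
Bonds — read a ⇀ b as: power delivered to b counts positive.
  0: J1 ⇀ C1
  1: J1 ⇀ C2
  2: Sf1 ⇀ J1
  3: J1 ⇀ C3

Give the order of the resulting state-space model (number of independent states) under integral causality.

3  (C1, C2, C3 all integral)

β2 →Sf1  (source Sf1 imposes f)
β0 →J1  (1-jn J1 has f-setter on 2)
β1 →J1  (J1 flow already set via bond 2)
β3 →J1  (J1 flow already set via bond 2)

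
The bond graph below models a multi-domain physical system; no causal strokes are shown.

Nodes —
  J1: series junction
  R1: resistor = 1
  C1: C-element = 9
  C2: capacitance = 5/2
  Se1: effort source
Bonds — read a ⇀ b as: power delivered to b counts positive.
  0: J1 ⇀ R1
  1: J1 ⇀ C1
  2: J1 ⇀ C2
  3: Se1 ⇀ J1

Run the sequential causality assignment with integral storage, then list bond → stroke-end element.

b3 stroke→J1  (source Se1 imposes e)
b1 stroke→J1  (C1: C, integral causality)
b2 stroke→J1  (prefer integral on C2)
b0 stroke→R1  (closing 1-jn rule on J1)

β0 stroke at R1
β1 stroke at J1
β2 stroke at J1
β3 stroke at J1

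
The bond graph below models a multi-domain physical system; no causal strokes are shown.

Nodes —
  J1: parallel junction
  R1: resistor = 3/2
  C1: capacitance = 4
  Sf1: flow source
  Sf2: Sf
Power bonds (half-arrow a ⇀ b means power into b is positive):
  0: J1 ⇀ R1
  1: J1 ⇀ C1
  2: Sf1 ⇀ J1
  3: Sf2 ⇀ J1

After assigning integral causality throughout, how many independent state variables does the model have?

bond 2 stroke→Sf1  (Sf1 (Sf) sets flow on bond)
bond 3 stroke→Sf2  (Sf2 fixes flow; stroke at Sf2)
bond 1 stroke→J1  (prefer integral on C1)
bond 0 stroke→R1  (J1: bond 1 brought effort, rest push out)

1  (C1 all integral)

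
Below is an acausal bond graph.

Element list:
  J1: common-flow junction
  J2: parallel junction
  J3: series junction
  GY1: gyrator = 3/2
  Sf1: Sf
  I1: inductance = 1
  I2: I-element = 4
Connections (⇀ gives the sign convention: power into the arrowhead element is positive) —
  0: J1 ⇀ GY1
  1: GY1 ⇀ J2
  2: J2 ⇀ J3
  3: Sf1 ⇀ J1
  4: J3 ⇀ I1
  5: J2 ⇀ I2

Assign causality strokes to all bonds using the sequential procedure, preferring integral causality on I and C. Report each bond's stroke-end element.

#0 →J1
#1 →J2
#2 →J3
#3 →Sf1
#4 →I1
#5 →I2

bond 3 →Sf1  (Sf1 (Sf) sets flow on bond)
bond 0 →J1  (J1 flow already set via bond 3)
bond 1 →J2  (GY GY1: same side as bond 0)
bond 2 →J3  (0-jn J2 has e-setter on 1)
bond 5 →I2  (0-jn J2 has e-setter on 1)
bond 4 →I1  (J3 needs exactly one f-in)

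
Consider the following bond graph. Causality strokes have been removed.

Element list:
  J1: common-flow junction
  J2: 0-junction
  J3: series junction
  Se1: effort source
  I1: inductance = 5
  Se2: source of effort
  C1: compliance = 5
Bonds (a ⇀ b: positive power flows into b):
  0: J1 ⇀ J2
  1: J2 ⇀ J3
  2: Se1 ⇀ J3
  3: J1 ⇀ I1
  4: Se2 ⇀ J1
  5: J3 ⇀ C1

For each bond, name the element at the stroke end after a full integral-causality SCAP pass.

b2 |J3  (Se1 fixes effort; stroke away)
b4 |J1  (Se2 (Se) sets effort on bond)
b3 |I1  (I1: I, integral causality)
b0 |J1  (J1: bond 3 brought flow, rest push out)
b1 |J2  (J2: last free bond brings effort in)
b5 |J3  (J3: bond 1 brought flow, rest push out)

β0 stroke at J1
β1 stroke at J2
β2 stroke at J3
β3 stroke at I1
β4 stroke at J1
β5 stroke at J3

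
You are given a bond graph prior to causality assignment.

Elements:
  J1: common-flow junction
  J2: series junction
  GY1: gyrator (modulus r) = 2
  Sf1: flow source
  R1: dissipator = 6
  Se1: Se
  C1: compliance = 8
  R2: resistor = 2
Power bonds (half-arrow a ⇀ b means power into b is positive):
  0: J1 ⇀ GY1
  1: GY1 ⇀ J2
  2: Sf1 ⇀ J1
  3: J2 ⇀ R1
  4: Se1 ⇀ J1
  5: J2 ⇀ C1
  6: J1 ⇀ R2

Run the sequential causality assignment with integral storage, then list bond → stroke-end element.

β0 stroke at J1
β1 stroke at J2
β2 stroke at Sf1
β3 stroke at R1
β4 stroke at J1
β5 stroke at J2
β6 stroke at J1

#2 →Sf1  (Sf1 (Sf) sets flow on bond)
#4 →J1  (Se1 (Se) sets effort on bond)
#0 →J1  (common-f at J1 fixed by 2)
#6 →J1  (common-f at J1 fixed by 2)
#1 →J2  (GY GY1: same side as bond 0)
#5 →J2  (C1 integral (e out))
#3 →R1  (closing 1-jn rule on J2)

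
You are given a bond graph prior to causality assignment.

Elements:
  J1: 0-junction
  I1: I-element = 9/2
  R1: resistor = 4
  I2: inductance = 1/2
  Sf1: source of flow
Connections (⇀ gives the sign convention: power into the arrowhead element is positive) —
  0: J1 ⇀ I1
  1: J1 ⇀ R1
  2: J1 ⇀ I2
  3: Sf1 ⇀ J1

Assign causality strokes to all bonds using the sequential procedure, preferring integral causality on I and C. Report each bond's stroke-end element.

bond 3 stroke→Sf1  (Sf1 (Sf) sets flow on bond)
bond 0 stroke→I1  (I1 outputs flow p/I1)
bond 2 stroke→I2  (I2: I, integral causality)
bond 1 stroke→J1  (closing 0-jn rule on J1)

bond 0 stroke at I1
bond 1 stroke at J1
bond 2 stroke at I2
bond 3 stroke at Sf1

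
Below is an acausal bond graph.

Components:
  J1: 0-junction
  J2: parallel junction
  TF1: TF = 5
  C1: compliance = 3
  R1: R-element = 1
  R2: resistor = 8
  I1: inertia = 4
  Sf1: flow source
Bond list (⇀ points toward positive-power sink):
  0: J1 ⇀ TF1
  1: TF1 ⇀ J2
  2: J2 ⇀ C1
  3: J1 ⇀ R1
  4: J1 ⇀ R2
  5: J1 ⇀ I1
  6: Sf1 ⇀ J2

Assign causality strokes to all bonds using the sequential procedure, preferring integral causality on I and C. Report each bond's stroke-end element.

β6 |Sf1  (Sf1 fixes flow; stroke at Sf1)
β2 |J2  (C1 integral (e out))
β1 |TF1  (J2 effort already set via bond 2)
β0 |J1  (TF1: transformer flips bond 1)
β3 |R1  (J1 effort already set via bond 0)
β4 |R2  (0-jn J1 has e-setter on 0)
β5 |I1  (common-e at J1 fixed by 0)

β0 stroke→J1
β1 stroke→TF1
β2 stroke→J2
β3 stroke→R1
β4 stroke→R2
β5 stroke→I1
β6 stroke→Sf1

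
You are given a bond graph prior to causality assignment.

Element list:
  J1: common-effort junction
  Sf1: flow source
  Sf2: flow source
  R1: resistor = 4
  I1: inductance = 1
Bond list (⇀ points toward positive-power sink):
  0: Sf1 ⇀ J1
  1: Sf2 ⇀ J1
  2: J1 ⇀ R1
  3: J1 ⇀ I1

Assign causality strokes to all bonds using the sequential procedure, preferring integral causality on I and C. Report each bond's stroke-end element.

b0 stroke→Sf1  (Sf1: flow source, stroke at near end)
b1 stroke→Sf2  (Sf2 (Sf) sets flow on bond)
b3 stroke→I1  (I1 outputs flow p/I1)
b2 stroke→J1  (J1: last free bond brings effort in)

bond 0 →Sf1
bond 1 →Sf2
bond 2 →J1
bond 3 →I1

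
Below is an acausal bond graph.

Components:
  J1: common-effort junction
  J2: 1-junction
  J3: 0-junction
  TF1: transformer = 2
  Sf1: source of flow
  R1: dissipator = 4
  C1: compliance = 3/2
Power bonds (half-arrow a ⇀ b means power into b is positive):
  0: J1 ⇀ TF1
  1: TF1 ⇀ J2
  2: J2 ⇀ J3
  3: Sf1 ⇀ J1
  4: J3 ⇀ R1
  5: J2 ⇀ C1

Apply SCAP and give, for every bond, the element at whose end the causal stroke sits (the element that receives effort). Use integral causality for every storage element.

b0 stroke→J1
b1 stroke→TF1
b2 stroke→J2
b3 stroke→Sf1
b4 stroke→J3
b5 stroke→J2

β3 stroke→Sf1  (Sf1 fixes flow; stroke at Sf1)
β0 stroke→J1  (closing 0-jn rule on J1)
β1 stroke→TF1  (TF1: transformer flips bond 0)
β2 stroke→J2  (J2: bond 1 brought flow, rest push out)
β5 stroke→J2  (J2 flow already set via bond 1)
β4 stroke→J3  (closing 0-jn rule on J3)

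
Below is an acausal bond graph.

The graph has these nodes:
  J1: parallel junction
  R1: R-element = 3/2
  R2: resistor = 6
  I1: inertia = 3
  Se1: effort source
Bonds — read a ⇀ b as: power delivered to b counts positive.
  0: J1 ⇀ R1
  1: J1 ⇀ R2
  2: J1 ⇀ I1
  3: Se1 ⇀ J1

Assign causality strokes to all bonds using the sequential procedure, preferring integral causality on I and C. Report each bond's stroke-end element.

bond 0 |R1
bond 1 |R2
bond 2 |I1
bond 3 |J1

β3 →J1  (Se1 (Se) sets effort on bond)
β0 →R1  (0-jn J1 has e-setter on 3)
β1 →R2  (J1 effort already set via bond 3)
β2 →I1  (common-e at J1 fixed by 3)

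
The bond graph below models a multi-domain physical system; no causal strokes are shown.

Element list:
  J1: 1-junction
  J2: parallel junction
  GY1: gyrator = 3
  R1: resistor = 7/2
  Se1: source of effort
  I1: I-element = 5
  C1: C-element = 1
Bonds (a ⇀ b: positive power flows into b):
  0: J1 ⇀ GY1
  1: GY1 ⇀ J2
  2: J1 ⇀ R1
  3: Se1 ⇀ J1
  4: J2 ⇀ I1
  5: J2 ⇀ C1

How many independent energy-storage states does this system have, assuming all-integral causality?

2  (C1, I1 all integral)

b3 stroke at J1  (Se1: effort source, stroke at far end)
b4 stroke at I1  (I1: I, integral causality)
b5 stroke at J2  (C1: C, integral causality)
b1 stroke at GY1  (J2: bond 5 brought effort, rest push out)
b0 stroke at GY1  (GY GY1: same side as bond 1)
b2 stroke at J1  (1-jn J1 has f-setter on 0)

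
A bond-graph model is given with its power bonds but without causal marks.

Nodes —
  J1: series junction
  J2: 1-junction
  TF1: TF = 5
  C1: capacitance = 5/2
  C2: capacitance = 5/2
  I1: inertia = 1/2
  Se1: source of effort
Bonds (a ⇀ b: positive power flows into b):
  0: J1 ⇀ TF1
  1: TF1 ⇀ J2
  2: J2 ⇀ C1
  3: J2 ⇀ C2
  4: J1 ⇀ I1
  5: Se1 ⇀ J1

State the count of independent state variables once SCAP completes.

3  (C1, C2, I1 all integral)

#5 |J1  (source Se1 imposes e)
#2 |J2  (prefer integral on C1)
#3 |J2  (C2 outputs effort q/C2)
#1 |TF1  (only one flow-in slot at J2)
#0 |J1  (through TF1, causality passes straight; one stroke at TF1)
#4 |I1  (J1: last free bond brings flow in)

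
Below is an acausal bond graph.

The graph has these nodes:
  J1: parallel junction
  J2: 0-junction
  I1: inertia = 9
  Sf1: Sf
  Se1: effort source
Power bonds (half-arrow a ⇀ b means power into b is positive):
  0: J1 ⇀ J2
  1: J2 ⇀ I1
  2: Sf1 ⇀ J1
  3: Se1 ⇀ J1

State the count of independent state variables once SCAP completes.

1  (I1 all integral)

#2 |Sf1  (Sf1: flow source, stroke at near end)
#3 |J1  (Se1 fixes effort; stroke away)
#0 |J2  (common-e at J1 fixed by 3)
#1 |I1  (common-e at J2 fixed by 0)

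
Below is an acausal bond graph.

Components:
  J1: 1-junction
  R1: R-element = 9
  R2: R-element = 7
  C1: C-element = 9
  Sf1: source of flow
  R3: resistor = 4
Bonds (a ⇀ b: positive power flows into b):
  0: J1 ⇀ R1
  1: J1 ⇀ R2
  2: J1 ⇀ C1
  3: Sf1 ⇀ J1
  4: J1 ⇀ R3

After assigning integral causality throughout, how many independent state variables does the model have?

β3 →Sf1  (Sf1 fixes flow; stroke at Sf1)
β0 →J1  (J1 flow already set via bond 3)
β1 →J1  (J1 flow already set via bond 3)
β2 →J1  (1-jn J1 has f-setter on 3)
β4 →J1  (common-f at J1 fixed by 3)

1  (C1 all integral)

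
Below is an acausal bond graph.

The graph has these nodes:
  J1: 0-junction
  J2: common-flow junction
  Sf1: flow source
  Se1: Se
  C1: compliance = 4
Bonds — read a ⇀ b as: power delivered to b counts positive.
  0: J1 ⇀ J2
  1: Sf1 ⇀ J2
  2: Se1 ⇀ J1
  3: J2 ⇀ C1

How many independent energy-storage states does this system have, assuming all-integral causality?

1  (C1 all integral)

bond 1 →Sf1  (Sf1 (Sf) sets flow on bond)
bond 2 →J1  (Se1 (Se) sets effort on bond)
bond 0 →J2  (common-e at J1 fixed by 2)
bond 3 →J2  (common-f at J2 fixed by 1)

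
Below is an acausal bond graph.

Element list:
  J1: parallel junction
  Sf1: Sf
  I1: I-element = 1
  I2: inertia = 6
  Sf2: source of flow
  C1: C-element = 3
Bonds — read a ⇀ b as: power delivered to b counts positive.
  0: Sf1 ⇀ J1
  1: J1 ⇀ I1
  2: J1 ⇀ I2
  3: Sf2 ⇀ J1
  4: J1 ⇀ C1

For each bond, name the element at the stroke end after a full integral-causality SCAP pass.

#0 |Sf1  (Sf1 fixes flow; stroke at Sf1)
#3 |Sf2  (source Sf2 imposes f)
#1 |I1  (prefer integral on I1)
#2 |I2  (I2 outputs flow p/I2)
#4 |J1  (closing 0-jn rule on J1)

#0 stroke at Sf1
#1 stroke at I1
#2 stroke at I2
#3 stroke at Sf2
#4 stroke at J1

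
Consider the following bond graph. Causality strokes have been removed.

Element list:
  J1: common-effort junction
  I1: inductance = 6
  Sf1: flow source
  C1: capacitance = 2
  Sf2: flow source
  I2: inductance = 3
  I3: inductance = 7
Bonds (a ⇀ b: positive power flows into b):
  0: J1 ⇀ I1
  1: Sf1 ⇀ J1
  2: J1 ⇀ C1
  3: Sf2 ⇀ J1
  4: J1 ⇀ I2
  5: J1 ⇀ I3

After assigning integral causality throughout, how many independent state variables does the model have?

4  (C1, I1, I2, I3 all integral)

b1 |Sf1  (Sf1 (Sf) sets flow on bond)
b3 |Sf2  (Sf2 (Sf) sets flow on bond)
b0 |I1  (I1 outputs flow p/I1)
b2 |J1  (prefer integral on C1)
b4 |I2  (J1: bond 2 brought effort, rest push out)
b5 |I3  (J1 effort already set via bond 2)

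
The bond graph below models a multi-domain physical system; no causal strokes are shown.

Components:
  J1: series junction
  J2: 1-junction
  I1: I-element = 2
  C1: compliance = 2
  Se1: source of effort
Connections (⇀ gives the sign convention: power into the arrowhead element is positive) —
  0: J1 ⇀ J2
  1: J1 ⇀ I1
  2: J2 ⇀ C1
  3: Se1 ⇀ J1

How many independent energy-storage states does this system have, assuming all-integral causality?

b3 stroke→J1  (Se1 fixes effort; stroke away)
b1 stroke→I1  (I1 outputs flow p/I1)
b0 stroke→J1  (common-f at J1 fixed by 1)
b2 stroke→J2  (J2: bond 0 brought flow, rest push out)

2  (C1, I1 all integral)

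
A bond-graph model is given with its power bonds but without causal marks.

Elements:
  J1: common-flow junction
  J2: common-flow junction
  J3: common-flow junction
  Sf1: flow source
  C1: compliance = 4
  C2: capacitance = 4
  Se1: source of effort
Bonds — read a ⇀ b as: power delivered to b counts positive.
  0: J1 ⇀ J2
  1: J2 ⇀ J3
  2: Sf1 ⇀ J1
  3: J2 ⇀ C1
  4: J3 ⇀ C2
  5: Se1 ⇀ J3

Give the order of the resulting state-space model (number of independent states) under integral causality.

2  (C1, C2 all integral)

β2 stroke at Sf1  (Sf1 (Sf) sets flow on bond)
β5 stroke at J3  (Se1 fixes effort; stroke away)
β0 stroke at J1  (1-jn J1 has f-setter on 2)
β1 stroke at J2  (1-jn J2 has f-setter on 0)
β3 stroke at J2  (1-jn J2 has f-setter on 0)
β4 stroke at J3  (1-jn J3 has f-setter on 1)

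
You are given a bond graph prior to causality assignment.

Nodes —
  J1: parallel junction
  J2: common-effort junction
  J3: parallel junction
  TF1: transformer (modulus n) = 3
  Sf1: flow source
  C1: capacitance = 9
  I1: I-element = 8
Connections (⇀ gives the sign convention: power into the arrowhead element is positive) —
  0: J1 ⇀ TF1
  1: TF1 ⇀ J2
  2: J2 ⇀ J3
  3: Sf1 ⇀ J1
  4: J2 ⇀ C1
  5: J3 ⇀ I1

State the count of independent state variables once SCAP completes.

b3 stroke→Sf1  (Sf1 (Sf) sets flow on bond)
b0 stroke→J1  (only one effort-in slot at J1)
b1 stroke→TF1  (through TF1, causality passes straight; one stroke at TF1)
b4 stroke→J2  (prefer integral on C1)
b2 stroke→J3  (J2 effort already set via bond 4)
b5 stroke→I1  (J3 effort already set via bond 2)

2  (C1, I1 all integral)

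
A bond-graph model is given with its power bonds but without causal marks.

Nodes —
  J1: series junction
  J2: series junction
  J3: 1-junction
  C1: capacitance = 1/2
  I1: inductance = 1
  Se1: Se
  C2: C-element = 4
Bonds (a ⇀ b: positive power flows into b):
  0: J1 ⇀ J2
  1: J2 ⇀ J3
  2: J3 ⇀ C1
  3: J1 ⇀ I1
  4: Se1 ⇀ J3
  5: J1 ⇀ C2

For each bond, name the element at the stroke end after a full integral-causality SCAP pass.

β0 stroke at J1
β1 stroke at J2
β2 stroke at J3
β3 stroke at I1
β4 stroke at J3
β5 stroke at J1

bond 4 |J3  (Se1 fixes effort; stroke away)
bond 2 |J3  (C1 integral (e out))
bond 1 |J2  (only one flow-in slot at J3)
bond 0 |J1  (J2: last free bond brings flow in)
bond 3 |I1  (prefer integral on I1)
bond 5 |J1  (J1: bond 3 brought flow, rest push out)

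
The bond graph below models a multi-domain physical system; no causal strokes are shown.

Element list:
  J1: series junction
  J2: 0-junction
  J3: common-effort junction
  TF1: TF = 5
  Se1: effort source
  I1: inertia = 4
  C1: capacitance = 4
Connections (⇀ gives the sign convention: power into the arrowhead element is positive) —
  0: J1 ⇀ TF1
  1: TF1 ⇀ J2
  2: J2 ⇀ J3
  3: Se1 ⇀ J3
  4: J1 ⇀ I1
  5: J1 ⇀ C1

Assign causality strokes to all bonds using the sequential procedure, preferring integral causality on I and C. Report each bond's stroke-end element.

b3 stroke→J3  (source Se1 imposes e)
b2 stroke→J2  (0-jn J3 has e-setter on 3)
b1 stroke→TF1  (0-jn J2 has e-setter on 2)
b0 stroke→J1  (TF1: transformer flips bond 1)
b4 stroke→I1  (I1 integral (f out))
b5 stroke→J1  (1-jn J1 has f-setter on 4)

β0 stroke at J1
β1 stroke at TF1
β2 stroke at J2
β3 stroke at J3
β4 stroke at I1
β5 stroke at J1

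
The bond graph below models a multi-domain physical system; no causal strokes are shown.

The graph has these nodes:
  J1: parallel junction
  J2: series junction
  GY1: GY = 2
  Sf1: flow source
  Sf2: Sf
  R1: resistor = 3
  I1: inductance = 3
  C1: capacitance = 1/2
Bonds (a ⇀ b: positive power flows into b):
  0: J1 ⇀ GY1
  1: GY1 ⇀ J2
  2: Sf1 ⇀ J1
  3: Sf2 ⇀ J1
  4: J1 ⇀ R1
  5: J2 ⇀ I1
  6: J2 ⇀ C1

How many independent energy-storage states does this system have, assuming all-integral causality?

2  (C1, I1 all integral)

β2 |Sf1  (Sf1 (Sf) sets flow on bond)
β3 |Sf2  (source Sf2 imposes f)
β5 |I1  (I1 integral (f out))
β1 |J2  (common-f at J2 fixed by 5)
β6 |J2  (J2 flow already set via bond 5)
β0 |J1  (GY GY1: same side as bond 1)
β4 |R1  (common-e at J1 fixed by 0)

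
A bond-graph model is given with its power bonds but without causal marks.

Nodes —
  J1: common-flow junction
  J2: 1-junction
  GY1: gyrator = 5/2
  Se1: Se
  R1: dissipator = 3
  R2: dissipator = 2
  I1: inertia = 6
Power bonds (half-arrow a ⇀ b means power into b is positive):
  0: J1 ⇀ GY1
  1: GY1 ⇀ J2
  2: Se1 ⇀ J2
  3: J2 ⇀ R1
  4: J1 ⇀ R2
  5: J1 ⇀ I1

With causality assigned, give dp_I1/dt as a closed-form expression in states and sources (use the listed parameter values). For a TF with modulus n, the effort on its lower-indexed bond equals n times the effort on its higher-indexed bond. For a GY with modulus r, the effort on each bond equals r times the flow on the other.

dp_I1/dt = -5*E_Se1/6 - 49*p_I1/72

b2 |J2  (Se1 fixes effort; stroke away)
b5 |I1  (I1 outputs flow p/I1)
b0 |J1  (J1: bond 5 brought flow, rest push out)
b4 |J1  (J1 flow already set via bond 5)
b1 |J2  (GY1 both-in/both-out from 0)
b3 |R1  (J2: last free bond brings flow in)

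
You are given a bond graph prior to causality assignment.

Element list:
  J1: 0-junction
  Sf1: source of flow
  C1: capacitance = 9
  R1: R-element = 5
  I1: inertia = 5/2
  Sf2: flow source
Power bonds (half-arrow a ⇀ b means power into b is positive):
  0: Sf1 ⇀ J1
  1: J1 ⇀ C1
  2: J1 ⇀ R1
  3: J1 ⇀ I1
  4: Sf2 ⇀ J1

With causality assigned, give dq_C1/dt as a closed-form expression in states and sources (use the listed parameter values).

β0 |Sf1  (Sf1 (Sf) sets flow on bond)
β4 |Sf2  (source Sf2 imposes f)
β1 |J1  (C1 outputs effort q/C1)
β2 |R1  (0-jn J1 has e-setter on 1)
β3 |I1  (J1: bond 1 brought effort, rest push out)

dq_C1/dt = F_Sf1 + F_Sf2 - 2*p_I1/5 - q_C1/45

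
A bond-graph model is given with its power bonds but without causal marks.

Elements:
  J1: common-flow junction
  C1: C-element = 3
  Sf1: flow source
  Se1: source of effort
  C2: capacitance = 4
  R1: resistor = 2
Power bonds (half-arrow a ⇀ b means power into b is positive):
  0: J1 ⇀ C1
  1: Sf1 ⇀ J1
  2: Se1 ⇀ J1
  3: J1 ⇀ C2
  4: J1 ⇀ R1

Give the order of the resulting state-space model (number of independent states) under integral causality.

2  (C1, C2 all integral)

#1 →Sf1  (Sf1: flow source, stroke at near end)
#2 →J1  (Se1 fixes effort; stroke away)
#0 →J1  (J1 flow already set via bond 1)
#3 →J1  (common-f at J1 fixed by 1)
#4 →J1  (J1 flow already set via bond 1)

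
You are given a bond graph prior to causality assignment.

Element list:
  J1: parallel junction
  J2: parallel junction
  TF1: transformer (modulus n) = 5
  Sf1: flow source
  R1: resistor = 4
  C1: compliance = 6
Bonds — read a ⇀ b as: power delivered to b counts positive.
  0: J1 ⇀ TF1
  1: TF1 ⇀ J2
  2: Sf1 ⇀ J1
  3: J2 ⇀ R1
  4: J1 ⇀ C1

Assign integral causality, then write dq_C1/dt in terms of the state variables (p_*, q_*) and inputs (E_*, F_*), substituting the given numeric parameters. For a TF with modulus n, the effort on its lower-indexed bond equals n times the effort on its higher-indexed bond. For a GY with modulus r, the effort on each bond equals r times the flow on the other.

dq_C1/dt = F_Sf1 - q_C1/600

β2 →Sf1  (Sf1 fixes flow; stroke at Sf1)
β4 →J1  (C1 integral (e out))
β0 →TF1  (0-jn J1 has e-setter on 4)
β1 →J2  (TF TF1: opposite of bond 0)
β3 →R1  (J2 effort already set via bond 1)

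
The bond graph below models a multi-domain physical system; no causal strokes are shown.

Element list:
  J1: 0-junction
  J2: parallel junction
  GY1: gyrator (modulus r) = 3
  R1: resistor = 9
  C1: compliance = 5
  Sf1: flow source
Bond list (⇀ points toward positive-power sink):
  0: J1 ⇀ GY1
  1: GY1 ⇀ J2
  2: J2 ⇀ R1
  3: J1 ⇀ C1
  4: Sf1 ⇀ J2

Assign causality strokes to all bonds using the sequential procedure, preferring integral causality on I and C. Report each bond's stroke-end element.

#0 stroke→GY1
#1 stroke→GY1
#2 stroke→J2
#3 stroke→J1
#4 stroke→Sf1

β4 |Sf1  (Sf1 (Sf) sets flow on bond)
β3 |J1  (C1 integral (e out))
β0 |GY1  (J1 effort already set via bond 3)
β1 |GY1  (GY1: gyrator matches bond 0)
β2 |J2  (only one effort-in slot at J2)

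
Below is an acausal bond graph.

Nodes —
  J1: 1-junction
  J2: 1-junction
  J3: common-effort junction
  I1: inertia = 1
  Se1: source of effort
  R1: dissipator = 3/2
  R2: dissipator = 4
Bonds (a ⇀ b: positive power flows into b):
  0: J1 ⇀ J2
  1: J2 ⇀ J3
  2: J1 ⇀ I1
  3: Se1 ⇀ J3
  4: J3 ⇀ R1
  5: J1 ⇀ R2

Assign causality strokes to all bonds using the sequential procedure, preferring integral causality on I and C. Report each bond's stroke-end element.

β0 |J1
β1 |J2
β2 |I1
β3 |J3
β4 |R1
β5 |J1

β3 stroke→J3  (source Se1 imposes e)
β1 stroke→J2  (J3 effort already set via bond 3)
β4 stroke→R1  (J3 effort already set via bond 3)
β0 stroke→J1  (J2 needs exactly one f-in)
β2 stroke→I1  (prefer integral on I1)
β5 stroke→J1  (J1 flow already set via bond 2)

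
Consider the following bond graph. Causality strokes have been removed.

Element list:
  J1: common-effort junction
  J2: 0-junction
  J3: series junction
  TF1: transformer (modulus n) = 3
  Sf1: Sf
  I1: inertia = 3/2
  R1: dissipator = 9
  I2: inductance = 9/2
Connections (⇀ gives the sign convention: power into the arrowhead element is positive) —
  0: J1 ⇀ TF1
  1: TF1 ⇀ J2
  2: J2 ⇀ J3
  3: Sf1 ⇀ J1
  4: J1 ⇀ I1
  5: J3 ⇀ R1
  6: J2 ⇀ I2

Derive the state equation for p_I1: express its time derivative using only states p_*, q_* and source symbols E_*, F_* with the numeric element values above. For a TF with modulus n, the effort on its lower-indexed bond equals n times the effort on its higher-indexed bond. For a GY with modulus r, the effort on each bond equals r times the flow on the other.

dp_I1/dt = 81*F_Sf1 - 54*p_I1 - 6*p_I2

b3 stroke→Sf1  (Sf1 fixes flow; stroke at Sf1)
b4 stroke→I1  (I1: I, integral causality)
b0 stroke→J1  (closing 0-jn rule on J1)
b1 stroke→TF1  (TF1: transformer flips bond 0)
b6 stroke→I2  (I2 outputs flow p/I2)
b2 stroke→J2  (closing 0-jn rule on J2)
b5 stroke→J3  (1-jn J3 has f-setter on 2)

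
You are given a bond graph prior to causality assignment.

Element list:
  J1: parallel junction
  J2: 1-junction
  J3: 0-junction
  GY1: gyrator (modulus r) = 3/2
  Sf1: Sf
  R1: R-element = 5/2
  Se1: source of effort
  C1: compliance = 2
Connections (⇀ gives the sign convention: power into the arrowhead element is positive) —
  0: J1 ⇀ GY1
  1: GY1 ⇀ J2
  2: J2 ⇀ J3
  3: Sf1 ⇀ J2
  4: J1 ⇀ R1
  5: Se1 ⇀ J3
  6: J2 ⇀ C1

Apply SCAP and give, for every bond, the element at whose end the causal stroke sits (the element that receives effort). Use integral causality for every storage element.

β3 stroke→Sf1  (Sf1 (Sf) sets flow on bond)
β5 stroke→J3  (Se1 fixes effort; stroke away)
β1 stroke→J2  (common-f at J2 fixed by 3)
β2 stroke→J2  (J2 flow already set via bond 3)
β6 stroke→J2  (common-f at J2 fixed by 3)
β0 stroke→J1  (through GY1, causality inverts; strokes same side of GY1)
β4 stroke→R1  (common-e at J1 fixed by 0)

β0 |J1
β1 |J2
β2 |J2
β3 |Sf1
β4 |R1
β5 |J3
β6 |J2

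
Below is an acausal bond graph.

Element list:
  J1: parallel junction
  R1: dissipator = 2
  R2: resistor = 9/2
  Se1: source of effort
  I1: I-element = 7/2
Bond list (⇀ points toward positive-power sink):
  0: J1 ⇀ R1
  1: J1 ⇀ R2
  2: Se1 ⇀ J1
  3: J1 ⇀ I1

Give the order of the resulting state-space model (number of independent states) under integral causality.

β2 stroke at J1  (source Se1 imposes e)
β0 stroke at R1  (J1 effort already set via bond 2)
β1 stroke at R2  (J1 effort already set via bond 2)
β3 stroke at I1  (common-e at J1 fixed by 2)

1  (I1 all integral)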